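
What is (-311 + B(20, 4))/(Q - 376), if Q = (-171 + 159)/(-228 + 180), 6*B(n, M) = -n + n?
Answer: 1244/1503 ≈ 0.82768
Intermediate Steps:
B(n, M) = 0 (B(n, M) = (-n + n)/6 = (1/6)*0 = 0)
Q = 1/4 (Q = -12/(-48) = -12*(-1/48) = 1/4 ≈ 0.25000)
(-311 + B(20, 4))/(Q - 376) = (-311 + 0)/(1/4 - 376) = -311/(-1503/4) = -311*(-4/1503) = 1244/1503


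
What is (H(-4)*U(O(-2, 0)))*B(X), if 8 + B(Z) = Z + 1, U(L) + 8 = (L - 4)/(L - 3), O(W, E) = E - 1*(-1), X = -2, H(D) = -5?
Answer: -585/2 ≈ -292.50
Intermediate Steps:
O(W, E) = 1 + E (O(W, E) = E + 1 = 1 + E)
U(L) = -8 + (-4 + L)/(-3 + L) (U(L) = -8 + (L - 4)/(L - 3) = -8 + (-4 + L)/(-3 + L))
B(Z) = -7 + Z (B(Z) = -8 + (Z + 1) = -8 + (1 + Z) = -7 + Z)
(H(-4)*U(O(-2, 0)))*B(X) = (-5*(20 - 7*(1 + 0))/(-3 + (1 + 0)))*(-7 - 2) = -5*(20 - 7*1)/(-3 + 1)*(-9) = -5*(20 - 7)/(-2)*(-9) = -(-5)*13/2*(-9) = -5*(-13/2)*(-9) = (65/2)*(-9) = -585/2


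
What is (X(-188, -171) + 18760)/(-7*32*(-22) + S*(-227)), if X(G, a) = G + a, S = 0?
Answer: 18401/4928 ≈ 3.7340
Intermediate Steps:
(X(-188, -171) + 18760)/(-7*32*(-22) + S*(-227)) = ((-188 - 171) + 18760)/(-7*32*(-22) + 0*(-227)) = (-359 + 18760)/(-224*(-22) + 0) = 18401/(4928 + 0) = 18401/4928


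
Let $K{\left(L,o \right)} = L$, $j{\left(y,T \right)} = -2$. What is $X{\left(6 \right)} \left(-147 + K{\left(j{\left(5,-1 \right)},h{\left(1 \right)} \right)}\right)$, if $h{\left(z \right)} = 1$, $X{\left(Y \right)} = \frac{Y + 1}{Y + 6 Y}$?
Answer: $- \frac{149}{6} \approx -24.833$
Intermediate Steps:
$X{\left(Y \right)} = \frac{1 + Y}{7 Y}$
$X{\left(6 \right)} \left(-147 + K{\left(j{\left(5,-1 \right)},h{\left(1 \right)} \right)}\right) = \frac{1 + 6}{7 \cdot 6} \left(-147 - 2\right) = \frac{1}{7} \cdot \frac{1}{6} \cdot 7 \left(-149\right) = \frac{1}{6} \left(-149\right) = - \frac{149}{6}$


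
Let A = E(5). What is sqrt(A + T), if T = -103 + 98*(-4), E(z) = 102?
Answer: I*sqrt(393) ≈ 19.824*I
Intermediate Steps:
A = 102
T = -495 (T = -103 - 392 = -495)
sqrt(A + T) = sqrt(102 - 495) = sqrt(-393) = I*sqrt(393)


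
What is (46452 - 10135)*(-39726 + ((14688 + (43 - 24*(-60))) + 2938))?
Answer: -748747589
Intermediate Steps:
(46452 - 10135)*(-39726 + ((14688 + (43 - 24*(-60))) + 2938)) = 36317*(-39726 + ((14688 + (43 + 1440)) + 2938)) = 36317*(-39726 + ((14688 + 1483) + 2938)) = 36317*(-39726 + (16171 + 2938)) = 36317*(-39726 + 19109) = 36317*(-20617) = -748747589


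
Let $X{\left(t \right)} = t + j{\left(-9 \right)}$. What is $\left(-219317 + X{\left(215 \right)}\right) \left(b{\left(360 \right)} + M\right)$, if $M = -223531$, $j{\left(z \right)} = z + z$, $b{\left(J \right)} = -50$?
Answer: $48991068720$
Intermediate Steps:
$j{\left(z \right)} = 2 z$
$X{\left(t \right)} = -18 + t$ ($X{\left(t \right)} = t + 2 \left(-9\right) = t - 18 = -18 + t$)
$\left(-219317 + X{\left(215 \right)}\right) \left(b{\left(360 \right)} + M\right) = \left(-219317 + \left(-18 + 215\right)\right) \left(-50 - 223531\right) = \left(-219317 + 197\right) \left(-223581\right) = \left(-219120\right) \left(-223581\right) = 48991068720$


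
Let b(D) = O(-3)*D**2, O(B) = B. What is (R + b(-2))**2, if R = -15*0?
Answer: 144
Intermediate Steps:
b(D) = -3*D**2
R = 0
(R + b(-2))**2 = (0 - 3*(-2)**2)**2 = (0 - 3*4)**2 = (0 - 12)**2 = (-12)**2 = 144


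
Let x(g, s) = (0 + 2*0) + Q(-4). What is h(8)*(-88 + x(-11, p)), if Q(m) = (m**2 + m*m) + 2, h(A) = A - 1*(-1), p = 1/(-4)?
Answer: -486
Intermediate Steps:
p = -1/4 ≈ -0.25000
h(A) = 1 + A (h(A) = A + 1 = 1 + A)
Q(m) = 2 + 2*m**2 (Q(m) = (m**2 + m**2) + 2 = 2*m**2 + 2 = 2 + 2*m**2)
x(g, s) = 34 (x(g, s) = (0 + 2*0) + (2 + 2*(-4)**2) = (0 + 0) + (2 + 2*16) = 0 + (2 + 32) = 0 + 34 = 34)
h(8)*(-88 + x(-11, p)) = (1 + 8)*(-88 + 34) = 9*(-54) = -486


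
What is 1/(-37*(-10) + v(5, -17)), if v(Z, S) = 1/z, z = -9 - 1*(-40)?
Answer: 31/11471 ≈ 0.0027025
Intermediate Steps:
z = 31 (z = -9 + 40 = 31)
v(Z, S) = 1/31
1/(-37*(-10) + v(5, -17)) = 1/(-37*(-10) + 1/31) = 1/(370 + 1/31) = 1/(11471/31) = 31/11471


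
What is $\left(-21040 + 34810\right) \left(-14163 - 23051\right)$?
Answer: $-512436780$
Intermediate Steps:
$\left(-21040 + 34810\right) \left(-14163 - 23051\right) = 13770 \left(-14163 - 23051\right) = 13770 \left(-37214\right) = -512436780$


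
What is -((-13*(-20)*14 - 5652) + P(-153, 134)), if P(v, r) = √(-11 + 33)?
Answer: 2012 - √22 ≈ 2007.3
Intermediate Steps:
P(v, r) = √22
-((-13*(-20)*14 - 5652) + P(-153, 134)) = -((-13*(-20)*14 - 5652) + √22) = -((260*14 - 5652) + √22) = -((3640 - 5652) + √22) = -(-2012 + √22) = 2012 - √22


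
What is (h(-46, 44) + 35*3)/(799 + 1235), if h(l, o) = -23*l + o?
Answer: 1207/2034 ≈ 0.59341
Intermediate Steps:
h(l, o) = o - 23*l
(h(-46, 44) + 35*3)/(799 + 1235) = ((44 - 23*(-46)) + 35*3)/(799 + 1235) = ((44 + 1058) + 105)/2034 = (1102 + 105)*(1/2034) = 1207*(1/2034) = 1207/2034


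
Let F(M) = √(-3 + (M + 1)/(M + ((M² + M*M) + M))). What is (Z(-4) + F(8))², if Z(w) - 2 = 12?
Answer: (56 + I*√47)²/16 ≈ 193.06 + 47.99*I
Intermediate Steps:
Z(w) = 14 (Z(w) = 2 + 12 = 14)
F(M) = √(-3 + (1 + M)/(2*M + 2*M²)) (F(M) = √(-3 + (1 + M)/(M + ((M² + M²) + M))) = √(-3 + (1 + M)/(M + (2*M² + M))) = √(-3 + (1 + M)/(M + (M + 2*M²))) = √(-3 + (1 + M)/(2*M + 2*M²)))
(Z(-4) + F(8))² = (14 + √2*√((1 - 6*8² - 5*8)/(8*(1 + 8)))/2)² = (14 + √2*√((⅛)*(1 - 6*64 - 40)/9)/2)² = (14 + √2*√((⅛)*(⅑)*(1 - 384 - 40))/2)² = (14 + √2*√((⅛)*(⅑)*(-423))/2)² = (14 + √2*√(-47/8)/2)² = (14 + √2*(I*√94/4)/2)² = (14 + I*√47/4)²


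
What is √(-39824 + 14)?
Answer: I*√39810 ≈ 199.52*I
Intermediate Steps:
√(-39824 + 14) = √(-39810) = I*√39810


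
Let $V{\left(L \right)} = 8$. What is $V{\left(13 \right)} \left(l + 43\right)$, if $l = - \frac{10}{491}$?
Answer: $\frac{168824}{491} \approx 343.84$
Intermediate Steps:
$l = - \frac{10}{491}$ ($l = \left(-10\right) \frac{1}{491} = - \frac{10}{491} \approx -0.020367$)
$V{\left(13 \right)} \left(l + 43\right) = 8 \left(- \frac{10}{491} + 43\right) = 8 \cdot \frac{21103}{491} = \frac{168824}{491}$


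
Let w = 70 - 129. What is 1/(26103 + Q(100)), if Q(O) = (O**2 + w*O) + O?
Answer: 1/30303 ≈ 3.3000e-5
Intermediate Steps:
w = -59
Q(O) = O**2 - 58*O (Q(O) = (O**2 - 59*O) + O = O**2 - 58*O)
1/(26103 + Q(100)) = 1/(26103 + 100*(-58 + 100)) = 1/(26103 + 100*42) = 1/(26103 + 4200) = 1/30303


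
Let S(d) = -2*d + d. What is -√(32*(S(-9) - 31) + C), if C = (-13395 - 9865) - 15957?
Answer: -I*√39921 ≈ -199.8*I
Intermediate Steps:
C = -39217 (C = -23260 - 15957 = -39217)
S(d) = -d
-√(32*(S(-9) - 31) + C) = -√(32*(-1*(-9) - 31) - 39217) = -√(32*(9 - 31) - 39217) = -√(32*(-22) - 39217) = -√(-704 - 39217) = -√(-39921) = -I*√39921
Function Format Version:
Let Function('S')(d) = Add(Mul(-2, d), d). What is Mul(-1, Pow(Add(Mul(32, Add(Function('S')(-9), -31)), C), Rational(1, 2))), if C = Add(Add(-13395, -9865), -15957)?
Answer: Mul(-1, I, Pow(39921, Rational(1, 2))) ≈ Mul(-199.80, I)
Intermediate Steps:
C = -39217 (C = Add(-23260, -15957) = -39217)
Function('S')(d) = Mul(-1, d)
Mul(-1, Pow(Add(Mul(32, Add(Function('S')(-9), -31)), C), Rational(1, 2))) = Mul(-1, Pow(Add(Mul(32, Add(Mul(-1, -9), -31)), -39217), Rational(1, 2))) = Mul(-1, Pow(Add(Mul(32, Add(9, -31)), -39217), Rational(1, 2))) = Mul(-1, Pow(Add(Mul(32, -22), -39217), Rational(1, 2))) = Mul(-1, Pow(Add(-704, -39217), Rational(1, 2))) = Mul(-1, Pow(-39921, Rational(1, 2))) = Mul(-1, Mul(I, Pow(39921, Rational(1, 2)))) = Mul(-1, I, Pow(39921, Rational(1, 2)))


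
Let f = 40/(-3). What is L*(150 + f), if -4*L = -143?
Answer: 29315/6 ≈ 4885.8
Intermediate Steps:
f = -40/3 (f = 40*(-⅓) = -40/3 ≈ -13.333)
L = 143/4 (L = -¼*(-143) = 143/4 ≈ 35.750)
L*(150 + f) = 143*(150 - 40/3)/4 = (143/4)*(410/3) = 29315/6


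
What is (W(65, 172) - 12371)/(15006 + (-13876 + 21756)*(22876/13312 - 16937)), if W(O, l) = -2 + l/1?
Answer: 5075616/55508965249 ≈ 9.1438e-5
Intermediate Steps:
W(O, l) = -2 + l (W(O, l) = -2 + l*1 = -2 + l)
(W(65, 172) - 12371)/(15006 + (-13876 + 21756)*(22876/13312 - 16937)) = ((-2 + 172) - 12371)/(15006 + (-13876 + 21756)*(22876/13312 - 16937)) = (170 - 12371)/(15006 + 7880*(22876*(1/13312) - 16937)) = -12201/(15006 + 7880*(5719/3328 - 16937)) = -12201/(15006 + 7880*(-56360617/3328)) = -12201/(15006 - 55515207745/416) = -12201/(-55508965249/416) = -12201*(-416/55508965249) = 5075616/55508965249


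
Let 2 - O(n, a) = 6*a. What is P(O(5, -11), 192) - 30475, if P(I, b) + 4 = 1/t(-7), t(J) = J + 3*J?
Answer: -853413/28 ≈ -30479.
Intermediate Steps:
t(J) = 4*J
O(n, a) = 2 - 6*a
P(I, b) = -113/28 (P(I, b) = -4 + 1/(4*(-7)) = -4 + 1/(-28) = -4 - 1/28 = -113/28)
P(O(5, -11), 192) - 30475 = -113/28 - 30475 = -853413/28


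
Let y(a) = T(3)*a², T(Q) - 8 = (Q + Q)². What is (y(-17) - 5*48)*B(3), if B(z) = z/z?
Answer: 12476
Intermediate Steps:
B(z) = 1
T(Q) = 8 + 4*Q² (T(Q) = 8 + (Q + Q)² = 8 + (2*Q)² = 8 + 4*Q²)
y(a) = 44*a² (y(a) = (8 + 4*3²)*a² = (8 + 4*9)*a² = (8 + 36)*a² = 44*a²)
(y(-17) - 5*48)*B(3) = (44*(-17)² - 5*48)*1 = (44*289 - 240)*1 = (12716 - 240)*1 = 12476*1 = 12476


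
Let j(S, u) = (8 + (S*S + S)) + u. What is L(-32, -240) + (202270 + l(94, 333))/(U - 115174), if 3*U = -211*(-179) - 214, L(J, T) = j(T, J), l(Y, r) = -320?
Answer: 17656990062/307967 ≈ 57334.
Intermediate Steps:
j(S, u) = 8 + S + u + S² (j(S, u) = (8 + (S² + S)) + u = (8 + (S + S²)) + u = (8 + S + S²) + u = 8 + S + u + S²)
L(J, T) = 8 + J + T + T² (L(J, T) = 8 + T + J + T² = 8 + J + T + T²)
U = 37555/3 (U = (-211*(-179) - 214)/3 = (37769 - 214)/3 = (⅓)*37555 = 37555/3 ≈ 12518.)
L(-32, -240) + (202270 + l(94, 333))/(U - 115174) = (8 - 32 - 240 + (-240)²) + (202270 - 320)/(37555/3 - 115174) = (8 - 32 - 240 + 57600) + 201950/(-307967/3) = 57336 + 201950*(-3/307967) = 57336 - 605850/307967 = 17656990062/307967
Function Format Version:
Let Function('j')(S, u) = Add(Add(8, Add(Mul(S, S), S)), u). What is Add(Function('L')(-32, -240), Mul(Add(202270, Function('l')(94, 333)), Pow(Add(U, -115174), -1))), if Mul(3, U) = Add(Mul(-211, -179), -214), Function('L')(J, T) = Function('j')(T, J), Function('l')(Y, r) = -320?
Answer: Rational(17656990062, 307967) ≈ 57334.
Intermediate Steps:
Function('j')(S, u) = Add(8, S, u, Pow(S, 2)) (Function('j')(S, u) = Add(Add(8, Add(Pow(S, 2), S)), u) = Add(Add(8, Add(S, Pow(S, 2))), u) = Add(Add(8, S, Pow(S, 2)), u) = Add(8, S, u, Pow(S, 2)))
Function('L')(J, T) = Add(8, J, T, Pow(T, 2)) (Function('L')(J, T) = Add(8, T, J, Pow(T, 2)) = Add(8, J, T, Pow(T, 2)))
U = Rational(37555, 3) (U = Mul(Rational(1, 3), Add(Mul(-211, -179), -214)) = Mul(Rational(1, 3), Add(37769, -214)) = Mul(Rational(1, 3), 37555) = Rational(37555, 3) ≈ 12518.)
Add(Function('L')(-32, -240), Mul(Add(202270, Function('l')(94, 333)), Pow(Add(U, -115174), -1))) = Add(Add(8, -32, -240, Pow(-240, 2)), Mul(Add(202270, -320), Pow(Add(Rational(37555, 3), -115174), -1))) = Add(Add(8, -32, -240, 57600), Mul(201950, Pow(Rational(-307967, 3), -1))) = Add(57336, Mul(201950, Rational(-3, 307967))) = Add(57336, Rational(-605850, 307967)) = Rational(17656990062, 307967)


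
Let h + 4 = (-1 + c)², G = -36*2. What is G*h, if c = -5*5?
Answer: -48384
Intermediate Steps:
c = -25
G = -72 (G = -9*8 = -72)
h = 672 (h = -4 + (-1 - 25)² = -4 + (-26)² = -4 + 676 = 672)
G*h = -72*672 = -48384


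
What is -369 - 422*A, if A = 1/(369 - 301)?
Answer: -12757/34 ≈ -375.21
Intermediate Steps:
A = 1/68 ≈ 0.014706
-369 - 422*A = -369 - 422*1/68 = -369 - 211/34 = -12757/34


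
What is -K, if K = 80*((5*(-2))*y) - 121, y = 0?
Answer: 121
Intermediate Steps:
K = -121 (K = 80*((5*(-2))*0) - 121 = 80*(-10*0) - 121 = 80*0 - 121 = 0 - 121 = -121)
-K = -1*(-121) = 121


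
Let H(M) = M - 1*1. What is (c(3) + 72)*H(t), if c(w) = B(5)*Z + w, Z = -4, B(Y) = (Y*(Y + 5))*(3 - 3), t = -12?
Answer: -975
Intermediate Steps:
B(Y) = 0 (B(Y) = (Y*(5 + Y))*0 = 0)
H(M) = -1 + M (H(M) = M - 1 = -1 + M)
c(w) = w (c(w) = 0*(-4) + w = 0 + w = w)
(c(3) + 72)*H(t) = (3 + 72)*(-1 - 12) = 75*(-13) = -975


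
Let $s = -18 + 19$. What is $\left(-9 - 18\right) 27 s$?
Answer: $-729$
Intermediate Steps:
$s = 1$
$\left(-9 - 18\right) 27 s = \left(-9 - 18\right) 27 \cdot 1 = \left(-27\right) 27 \cdot 1 = \left(-729\right) 1 = -729$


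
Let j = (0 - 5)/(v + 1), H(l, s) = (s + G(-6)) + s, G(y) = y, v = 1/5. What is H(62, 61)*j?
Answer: -1450/3 ≈ -483.33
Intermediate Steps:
v = ⅕ ≈ 0.20000
H(l, s) = -6 + 2*s (H(l, s) = (s - 6) + s = (-6 + s) + s = -6 + 2*s)
j = -25/6 (j = (0 - 5)/(⅕ + 1) = -5/6/5 = -5*⅚ = -25/6 ≈ -4.1667)
H(62, 61)*j = (-6 + 2*61)*(-25/6) = (-6 + 122)*(-25/6) = 116*(-25/6) = -1450/3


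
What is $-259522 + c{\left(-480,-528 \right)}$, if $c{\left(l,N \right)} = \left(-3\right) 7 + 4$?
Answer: $-259539$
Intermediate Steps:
$c{\left(l,N \right)} = -17$ ($c{\left(l,N \right)} = -21 + 4 = -17$)
$-259522 + c{\left(-480,-528 \right)} = -259522 - 17 = -259539$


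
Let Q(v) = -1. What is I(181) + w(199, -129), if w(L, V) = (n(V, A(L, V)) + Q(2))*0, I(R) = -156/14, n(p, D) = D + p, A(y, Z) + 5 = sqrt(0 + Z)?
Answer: -78/7 ≈ -11.143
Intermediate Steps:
A(y, Z) = -5 + sqrt(Z) (A(y, Z) = -5 + sqrt(0 + Z) = -5 + sqrt(Z))
I(R) = -78/7 (I(R) = -156*1/14 = -78/7)
w(L, V) = 0 (w(L, V) = (((-5 + sqrt(V)) + V) - 1)*0 = ((-5 + V + sqrt(V)) - 1)*0 = (-6 + V + sqrt(V))*0 = 0)
I(181) + w(199, -129) = -78/7 + 0 = -78/7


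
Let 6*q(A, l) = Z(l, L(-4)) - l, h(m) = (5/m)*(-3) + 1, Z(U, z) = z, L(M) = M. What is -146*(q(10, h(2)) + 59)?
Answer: -52049/6 ≈ -8674.8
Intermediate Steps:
h(m) = 1 - 15/m (h(m) = -15/m + 1 = 1 - 15/m)
q(A, l) = -⅔ - l/6 (q(A, l) = (-4 - l)/6 = -⅔ - l/6)
-146*(q(10, h(2)) + 59) = -146*((-⅔ - (-15 + 2)/(6*2)) + 59) = -146*((-⅔ - (-13)/12) + 59) = -146*((-⅔ - ⅙*(-13/2)) + 59) = -146*((-⅔ + 13/12) + 59) = -146*(5/12 + 59) = -146*713/12 = -52049/6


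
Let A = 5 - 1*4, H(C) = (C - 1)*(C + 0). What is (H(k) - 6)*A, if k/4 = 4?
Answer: 234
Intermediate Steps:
k = 16 (k = 4*4 = 16)
H(C) = C*(-1 + C) (H(C) = (-1 + C)*C = C*(-1 + C))
A = 1 (A = 5 - 4 = 1)
(H(k) - 6)*A = (16*(-1 + 16) - 6)*1 = (16*15 - 6)*1 = (240 - 6)*1 = 234*1 = 234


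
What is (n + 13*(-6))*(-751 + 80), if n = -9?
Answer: 58377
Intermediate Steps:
(n + 13*(-6))*(-751 + 80) = (-9 + 13*(-6))*(-751 + 80) = (-9 - 78)*(-671) = -87*(-671) = 58377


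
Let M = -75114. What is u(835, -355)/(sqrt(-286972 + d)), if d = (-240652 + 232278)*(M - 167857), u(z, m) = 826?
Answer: 413*sqrt(2034352182)/1017176091 ≈ 0.018313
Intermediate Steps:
d = 2034639154 (d = (-240652 + 232278)*(-75114 - 167857) = -8374*(-242971) = 2034639154)
u(835, -355)/(sqrt(-286972 + d)) = 826/(sqrt(-286972 + 2034639154)) = 826/(sqrt(2034352182)) = 826*(sqrt(2034352182)/2034352182) = 413*sqrt(2034352182)/1017176091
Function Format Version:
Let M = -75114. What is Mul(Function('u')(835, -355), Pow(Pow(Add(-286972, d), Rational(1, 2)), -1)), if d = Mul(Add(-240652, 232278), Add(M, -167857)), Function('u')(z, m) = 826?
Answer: Mul(Rational(413, 1017176091), Pow(2034352182, Rational(1, 2))) ≈ 0.018313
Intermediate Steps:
d = 2034639154 (d = Mul(Add(-240652, 232278), Add(-75114, -167857)) = Mul(-8374, -242971) = 2034639154)
Mul(Function('u')(835, -355), Pow(Pow(Add(-286972, d), Rational(1, 2)), -1)) = Mul(826, Pow(Pow(Add(-286972, 2034639154), Rational(1, 2)), -1)) = Mul(826, Pow(Pow(2034352182, Rational(1, 2)), -1)) = Mul(826, Mul(Rational(1, 2034352182), Pow(2034352182, Rational(1, 2)))) = Mul(Rational(413, 1017176091), Pow(2034352182, Rational(1, 2)))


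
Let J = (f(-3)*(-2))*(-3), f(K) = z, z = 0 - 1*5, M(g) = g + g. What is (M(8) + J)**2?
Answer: 196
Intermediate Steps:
M(g) = 2*g
z = -5 (z = 0 - 5 = -5)
f(K) = -5
J = -30 (J = -5*(-2)*(-3) = 10*(-3) = -30)
(M(8) + J)**2 = (2*8 - 30)**2 = (16 - 30)**2 = (-14)**2 = 196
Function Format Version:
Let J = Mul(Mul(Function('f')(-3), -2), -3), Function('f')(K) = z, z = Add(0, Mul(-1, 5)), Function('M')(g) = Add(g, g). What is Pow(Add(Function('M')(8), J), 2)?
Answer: 196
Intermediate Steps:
Function('M')(g) = Mul(2, g)
z = -5 (z = Add(0, -5) = -5)
Function('f')(K) = -5
J = -30 (J = Mul(Mul(-5, -2), -3) = Mul(10, -3) = -30)
Pow(Add(Function('M')(8), J), 2) = Pow(Add(Mul(2, 8), -30), 2) = Pow(Add(16, -30), 2) = Pow(-14, 2) = 196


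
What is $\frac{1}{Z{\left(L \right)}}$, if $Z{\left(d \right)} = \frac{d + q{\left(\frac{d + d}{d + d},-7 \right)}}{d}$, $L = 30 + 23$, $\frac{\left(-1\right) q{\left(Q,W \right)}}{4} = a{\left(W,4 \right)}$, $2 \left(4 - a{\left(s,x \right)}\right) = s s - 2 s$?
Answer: $\frac{53}{163} \approx 0.32515$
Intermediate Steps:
$a{\left(s,x \right)} = 4 + s - \frac{s^{2}}{2}$ ($a{\left(s,x \right)} = 4 - \frac{s s - 2 s}{2} = 4 - \frac{s^{2} - 2 s}{2} = 4 - \left(\frac{s^{2}}{2} - s\right) = 4 + s - \frac{s^{2}}{2}$)
$q{\left(Q,W \right)} = -16 - 4 W + 2 W^{2}$ ($q{\left(Q,W \right)} = - 4 \left(4 + W - \frac{W^{2}}{2}\right) = -16 - 4 W + 2 W^{2}$)
$L = 53$
$Z{\left(d \right)} = \frac{110 + d}{d}$ ($Z{\left(d \right)} = \frac{d - \left(-12 - 98\right)}{d} = \frac{d + \left(-16 + 28 + 2 \cdot 49\right)}{d} = \frac{d + \left(-16 + 28 + 98\right)}{d} = \frac{d + 110}{d} = \frac{110 + d}{d}$)
$\frac{1}{Z{\left(L \right)}} = \frac{1}{\frac{1}{53} \left(110 + 53\right)} = \frac{1}{\frac{1}{53} \cdot 163} = \frac{1}{\frac{163}{53}} = \frac{53}{163}$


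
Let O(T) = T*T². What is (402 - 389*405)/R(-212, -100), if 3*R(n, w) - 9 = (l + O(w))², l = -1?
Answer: -471429/1000002000010 ≈ -4.7143e-7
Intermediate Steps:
O(T) = T³
R(n, w) = 3 + (-1 + w³)²/3
(402 - 389*405)/R(-212, -100) = (402 - 389*405)/(3 + (-1 + (-100)³)²/3) = (402 - 157545)/(3 + (-1 - 1000000)²/3) = -157143/(3 + (⅓)*(-1000001)²) = -157143/(3 + (⅓)*1000002000001) = -157143/(3 + 1000002000001/3) = -157143/1000002000010/3 = -157143*3/1000002000010 = -471429/1000002000010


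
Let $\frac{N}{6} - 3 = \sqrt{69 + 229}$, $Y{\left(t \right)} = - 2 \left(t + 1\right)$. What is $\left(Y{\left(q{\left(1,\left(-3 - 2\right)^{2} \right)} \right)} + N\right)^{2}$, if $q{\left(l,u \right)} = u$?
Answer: $11884 - 408 \sqrt{298} \approx 4840.8$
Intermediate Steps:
$Y{\left(t \right)} = -2 - 2 t$ ($Y{\left(t \right)} = - 2 \left(1 + t\right) = -2 - 2 t$)
$N = 18 + 6 \sqrt{298}$ ($N = 18 + 6 \sqrt{69 + 229} = 18 + 6 \sqrt{298} \approx 121.58$)
$\left(Y{\left(q{\left(1,\left(-3 - 2\right)^{2} \right)} \right)} + N\right)^{2} = \left(\left(-2 - 2 \left(-3 - 2\right)^{2}\right) + \left(18 + 6 \sqrt{298}\right)\right)^{2} = \left(\left(-2 - 2 \left(-5\right)^{2}\right) + \left(18 + 6 \sqrt{298}\right)\right)^{2} = \left(\left(-2 - 50\right) + \left(18 + 6 \sqrt{298}\right)\right)^{2} = \left(-52 + \left(18 + 6 \sqrt{298}\right)\right)^{2} = \left(-34 + 6 \sqrt{298}\right)^{2}$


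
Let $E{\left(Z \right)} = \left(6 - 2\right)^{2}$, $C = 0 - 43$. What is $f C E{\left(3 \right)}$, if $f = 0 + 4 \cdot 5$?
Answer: $-13760$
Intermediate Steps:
$C = -43$ ($C = 0 - 43 = -43$)
$E{\left(Z \right)} = 16$ ($E{\left(Z \right)} = 4^{2} = 16$)
$f = 20$ ($f = 0 + 20 = 20$)
$f C E{\left(3 \right)} = 20 \left(-43\right) 16 = \left(-860\right) 16 = -13760$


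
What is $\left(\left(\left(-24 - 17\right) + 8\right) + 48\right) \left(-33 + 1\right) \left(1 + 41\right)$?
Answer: $-20160$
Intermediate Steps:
$\left(\left(\left(-24 - 17\right) + 8\right) + 48\right) \left(-33 + 1\right) \left(1 + 41\right) = \left(\left(-41 + 8\right) + 48\right) \left(-32\right) 42 = \left(-33 + 48\right) \left(-32\right) 42 = 15 \left(-32\right) 42 = \left(-480\right) 42 = -20160$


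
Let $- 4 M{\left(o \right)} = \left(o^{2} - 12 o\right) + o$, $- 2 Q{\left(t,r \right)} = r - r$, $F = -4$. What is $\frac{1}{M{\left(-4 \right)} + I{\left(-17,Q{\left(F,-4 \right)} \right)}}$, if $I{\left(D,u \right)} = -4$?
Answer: $- \frac{1}{19} \approx -0.052632$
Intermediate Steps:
$Q{\left(t,r \right)} = 0$ ($Q{\left(t,r \right)} = - \frac{r - r}{2} = \left(- \frac{1}{2}\right) 0 = 0$)
$M{\left(o \right)} = - \frac{o^{2}}{4} + \frac{11 o}{4}$ ($M{\left(o \right)} = - \frac{\left(o^{2} - 12 o\right) + o}{4} = - \frac{o^{2} - 11 o}{4} = - \frac{o^{2}}{4} + \frac{11 o}{4}$)
$\frac{1}{M{\left(-4 \right)} + I{\left(-17,Q{\left(F,-4 \right)} \right)}} = \frac{1}{\frac{1}{4} \left(-4\right) \left(11 - -4\right) - 4} = \frac{1}{\frac{1}{4} \left(-4\right) \left(11 + 4\right) - 4} = \frac{1}{\frac{1}{4} \left(-4\right) 15 - 4} = \frac{1}{-15 - 4} = \frac{1}{-19} = - \frac{1}{19}$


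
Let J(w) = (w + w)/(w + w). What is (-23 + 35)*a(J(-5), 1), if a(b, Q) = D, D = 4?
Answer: 48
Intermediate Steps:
J(w) = 1 (J(w) = (2*w)/((2*w)) = (2*w)*(1/(2*w)) = 1)
a(b, Q) = 4
(-23 + 35)*a(J(-5), 1) = (-23 + 35)*4 = 12*4 = 48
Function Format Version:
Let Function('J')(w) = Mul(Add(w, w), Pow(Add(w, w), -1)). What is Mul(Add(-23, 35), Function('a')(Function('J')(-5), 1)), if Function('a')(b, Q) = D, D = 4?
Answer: 48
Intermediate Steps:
Function('J')(w) = 1 (Function('J')(w) = Mul(Mul(2, w), Pow(Mul(2, w), -1)) = Mul(Mul(2, w), Mul(Rational(1, 2), Pow(w, -1))) = 1)
Function('a')(b, Q) = 4
Mul(Add(-23, 35), Function('a')(Function('J')(-5), 1)) = Mul(Add(-23, 35), 4) = Mul(12, 4) = 48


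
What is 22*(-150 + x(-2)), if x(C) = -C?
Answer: -3256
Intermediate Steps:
22*(-150 + x(-2)) = 22*(-150 - 1*(-2)) = 22*(-150 + 2) = 22*(-148) = -3256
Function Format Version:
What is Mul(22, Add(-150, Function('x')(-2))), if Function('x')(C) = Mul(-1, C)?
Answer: -3256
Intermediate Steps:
Mul(22, Add(-150, Function('x')(-2))) = Mul(22, Add(-150, Mul(-1, -2))) = Mul(22, Add(-150, 2)) = Mul(22, -148) = -3256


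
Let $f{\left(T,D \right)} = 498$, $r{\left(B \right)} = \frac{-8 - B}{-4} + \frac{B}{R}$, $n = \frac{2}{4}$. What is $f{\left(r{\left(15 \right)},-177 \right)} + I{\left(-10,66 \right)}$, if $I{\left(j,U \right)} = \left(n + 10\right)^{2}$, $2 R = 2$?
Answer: $\frac{2433}{4} \approx 608.25$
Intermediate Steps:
$R = 1$ ($R = \frac{1}{2} \cdot 2 = 1$)
$n = \frac{1}{2}$ ($n = 2 \cdot \frac{1}{4} = \frac{1}{2} \approx 0.5$)
$r{\left(B \right)} = 2 + \frac{5 B}{4}$ ($r{\left(B \right)} = \frac{-8 - B}{-4} + \frac{B}{1} = \left(-8 - B\right) \left(- \frac{1}{4}\right) + B 1 = \left(2 + \frac{B}{4}\right) + B = 2 + \frac{5 B}{4}$)
$I{\left(j,U \right)} = \frac{441}{4}$ ($I{\left(j,U \right)} = \left(\frac{1}{2} + 10\right)^{2} = \left(\frac{21}{2}\right)^{2} = \frac{441}{4}$)
$f{\left(r{\left(15 \right)},-177 \right)} + I{\left(-10,66 \right)} = 498 + \frac{441}{4} = \frac{2433}{4}$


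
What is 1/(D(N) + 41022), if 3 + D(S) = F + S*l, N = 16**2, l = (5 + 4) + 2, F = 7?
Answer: 1/43842 ≈ 2.2809e-5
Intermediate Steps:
l = 11 (l = 9 + 2 = 11)
N = 256
D(S) = 4 + 11*S (D(S) = -3 + (7 + S*11) = -3 + (7 + 11*S) = 4 + 11*S)
1/(D(N) + 41022) = 1/((4 + 11*256) + 41022) = 1/((4 + 2816) + 41022) = 1/(2820 + 41022) = 1/43842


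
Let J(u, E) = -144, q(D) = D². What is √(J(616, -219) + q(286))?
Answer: 2*√20413 ≈ 285.75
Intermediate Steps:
√(J(616, -219) + q(286)) = √(-144 + 286²) = √(-144 + 81796) = √81652 = 2*√20413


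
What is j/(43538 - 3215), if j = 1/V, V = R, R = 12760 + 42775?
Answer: 1/2239337805 ≈ 4.4656e-10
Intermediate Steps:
R = 55535
V = 55535
j = 1/55535 ≈ 1.8007e-5
j/(43538 - 3215) = 1/(55535*(43538 - 3215)) = (1/55535)/40323 = (1/55535)*(1/40323) = 1/2239337805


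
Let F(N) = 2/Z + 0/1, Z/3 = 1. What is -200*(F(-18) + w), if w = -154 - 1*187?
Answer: 204200/3 ≈ 68067.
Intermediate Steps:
Z = 3 (Z = 3*1 = 3)
w = -341 (w = -154 - 187 = -341)
F(N) = ⅔ (F(N) = 2/3 + 0/1 = 2*(⅓) + 0*1 = ⅔ + 0 = ⅔)
-200*(F(-18) + w) = -200*(⅔ - 341) = -200*(-1021/3) = 204200/3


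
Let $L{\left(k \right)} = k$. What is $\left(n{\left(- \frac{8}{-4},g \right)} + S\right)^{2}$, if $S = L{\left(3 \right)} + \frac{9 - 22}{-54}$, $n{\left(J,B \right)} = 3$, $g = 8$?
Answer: $\frac{113569}{2916} \approx 38.947$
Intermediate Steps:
$S = \frac{175}{54}$ ($S = 3 + \frac{9 - 22}{-54} = 3 - - \frac{13}{54} = 3 + \frac{13}{54} = \frac{175}{54} \approx 3.2407$)
$\left(n{\left(- \frac{8}{-4},g \right)} + S\right)^{2} = \left(3 + \frac{175}{54}\right)^{2} = \left(\frac{337}{54}\right)^{2} = \frac{113569}{2916}$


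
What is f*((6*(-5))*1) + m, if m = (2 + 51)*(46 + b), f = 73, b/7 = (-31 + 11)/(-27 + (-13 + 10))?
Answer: 1486/3 ≈ 495.33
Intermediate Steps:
b = 14/3 (b = 7*((-31 + 11)/(-27 + (-13 + 10))) = 7*(-20/(-27 - 3)) = 7*(-20/(-30)) = 7*(-20*(-1/30)) = 7*(2/3) = 14/3 ≈ 4.6667)
m = 8056/3 (m = (2 + 51)*(46 + 14/3) = 53*(152/3) = 8056/3 ≈ 2685.3)
f*((6*(-5))*1) + m = 73*((6*(-5))*1) + 8056/3 = 73*(-30*1) + 8056/3 = 73*(-30) + 8056/3 = -2190 + 8056/3 = 1486/3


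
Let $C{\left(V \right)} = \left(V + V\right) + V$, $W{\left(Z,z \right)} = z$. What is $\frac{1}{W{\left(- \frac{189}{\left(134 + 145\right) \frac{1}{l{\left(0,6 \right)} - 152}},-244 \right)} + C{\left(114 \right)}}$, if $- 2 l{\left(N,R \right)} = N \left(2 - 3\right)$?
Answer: $\frac{1}{98} \approx 0.010204$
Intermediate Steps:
$l{\left(N,R \right)} = \frac{N}{2}$ ($l{\left(N,R \right)} = - \frac{N \left(2 - 3\right)}{2} = - \frac{N \left(-1\right)}{2} = - \frac{\left(-1\right) N}{2} = \frac{N}{2}$)
$C{\left(V \right)} = 3 V$ ($C{\left(V \right)} = 2 V + V = 3 V$)
$\frac{1}{W{\left(- \frac{189}{\left(134 + 145\right) \frac{1}{l{\left(0,6 \right)} - 152}},-244 \right)} + C{\left(114 \right)}} = \frac{1}{-244 + 3 \cdot 114} = \frac{1}{-244 + 342} = \frac{1}{98}$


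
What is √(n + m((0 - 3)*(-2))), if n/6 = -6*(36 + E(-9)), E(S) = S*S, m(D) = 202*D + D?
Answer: I*√2994 ≈ 54.717*I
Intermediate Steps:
m(D) = 203*D
E(S) = S²
n = -4212 (n = 6*(-6*(36 + (-9)²)) = 6*(-6*(36 + 81)) = 6*(-6*117) = 6*(-702) = -4212)
√(n + m((0 - 3)*(-2))) = √(-4212 + 203*((0 - 3)*(-2))) = √(-4212 + 203*(-3*(-2))) = √(-4212 + 203*6) = √(-4212 + 1218) = √(-2994) = I*√2994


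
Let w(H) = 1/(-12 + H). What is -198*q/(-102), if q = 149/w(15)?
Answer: 14751/17 ≈ 867.71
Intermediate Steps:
q = 447 (q = 149/(1/(-12 + 15)) = 149/(1/3) = 149/(⅓) = 149*3 = 447)
-198*q/(-102) = -198*447/(-102) = -88506*(-1/102) = 14751/17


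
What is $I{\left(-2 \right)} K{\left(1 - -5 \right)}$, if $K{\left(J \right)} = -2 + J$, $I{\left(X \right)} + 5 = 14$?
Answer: $36$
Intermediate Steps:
$I{\left(X \right)} = 9$ ($I{\left(X \right)} = -5 + 14 = 9$)
$I{\left(-2 \right)} K{\left(1 - -5 \right)} = 9 \left(-2 + \left(1 - -5\right)\right) = 9 \left(-2 + \left(1 + 5\right)\right) = 9 \left(-2 + 6\right) = 9 \cdot 4 = 36$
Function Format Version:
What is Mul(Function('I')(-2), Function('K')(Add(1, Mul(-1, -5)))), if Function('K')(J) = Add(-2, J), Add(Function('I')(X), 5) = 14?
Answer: 36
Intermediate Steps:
Function('I')(X) = 9 (Function('I')(X) = Add(-5, 14) = 9)
Mul(Function('I')(-2), Function('K')(Add(1, Mul(-1, -5)))) = Mul(9, Add(-2, Add(1, Mul(-1, -5)))) = Mul(9, Add(-2, Add(1, 5))) = Mul(9, Add(-2, 6)) = Mul(9, 4) = 36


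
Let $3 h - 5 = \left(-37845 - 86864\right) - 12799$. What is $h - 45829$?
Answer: $- \frac{274990}{3} \approx -91663.0$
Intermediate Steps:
$h = - \frac{137503}{3}$ ($h = \frac{5}{3} + \frac{\left(-37845 - 86864\right) - 12799}{3} = \frac{5}{3} + \frac{-124709 - 12799}{3} = \frac{5}{3} + \frac{1}{3} \left(-137508\right) = \frac{5}{3} - 45836 = - \frac{137503}{3} \approx -45834.0$)
$h - 45829 = - \frac{137503}{3} - 45829 = - \frac{274990}{3}$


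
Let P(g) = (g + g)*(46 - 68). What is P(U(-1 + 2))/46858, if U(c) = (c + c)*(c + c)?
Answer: -88/23429 ≈ -0.0037560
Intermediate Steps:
U(c) = 4*c² (U(c) = (2*c)*(2*c) = 4*c²)
P(g) = -44*g (P(g) = (2*g)*(-22) = -44*g)
P(U(-1 + 2))/46858 = -176*(-1 + 2)²/46858 = -176*1²*(1/46858) = -176*(1/46858) = -44*4*(1/46858) = -176*1/46858 = -88/23429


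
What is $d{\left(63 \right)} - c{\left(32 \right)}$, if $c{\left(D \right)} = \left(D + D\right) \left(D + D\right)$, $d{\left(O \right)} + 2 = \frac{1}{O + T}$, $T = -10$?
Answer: $- \frac{217193}{53} \approx -4098.0$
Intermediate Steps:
$d{\left(O \right)} = -2 + \frac{1}{-10 + O}$ ($d{\left(O \right)} = -2 + \frac{1}{O - 10} = -2 + \frac{1}{-10 + O}$)
$c{\left(D \right)} = 4 D^{2}$ ($c{\left(D \right)} = 2 D 2 D = 4 D^{2}$)
$d{\left(63 \right)} - c{\left(32 \right)} = \frac{21 - 126}{-10 + 63} - 4 \cdot 32^{2} = \frac{21 - 126}{53} - 4 \cdot 1024 = \frac{1}{53} \left(-105\right) - 4096 = - \frac{105}{53} - 4096 = - \frac{217193}{53}$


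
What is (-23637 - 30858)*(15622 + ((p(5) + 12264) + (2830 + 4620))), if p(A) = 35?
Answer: -1927542645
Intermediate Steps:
(-23637 - 30858)*(15622 + ((p(5) + 12264) + (2830 + 4620))) = (-23637 - 30858)*(15622 + ((35 + 12264) + (2830 + 4620))) = -54495*(15622 + (12299 + 7450)) = -54495*(15622 + 19749) = -54495*35371 = -1927542645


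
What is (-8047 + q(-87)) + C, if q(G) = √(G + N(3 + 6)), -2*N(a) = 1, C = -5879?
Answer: -13926 + 5*I*√14/2 ≈ -13926.0 + 9.3541*I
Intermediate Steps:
N(a) = -½ (N(a) = -½*1 = -½)
q(G) = √(-½ + G) (q(G) = √(G - ½) = √(-½ + G))
(-8047 + q(-87)) + C = (-8047 + √(-2 + 4*(-87))/2) - 5879 = (-8047 + √(-2 - 348)/2) - 5879 = (-8047 + √(-350)/2) - 5879 = (-8047 + (5*I*√14)/2) - 5879 = (-8047 + 5*I*√14/2) - 5879 = -13926 + 5*I*√14/2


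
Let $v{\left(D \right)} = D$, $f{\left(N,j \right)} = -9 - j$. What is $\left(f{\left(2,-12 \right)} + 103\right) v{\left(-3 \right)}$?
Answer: $-318$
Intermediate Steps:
$\left(f{\left(2,-12 \right)} + 103\right) v{\left(-3 \right)} = \left(\left(-9 - -12\right) + 103\right) \left(-3\right) = \left(\left(-9 + 12\right) + 103\right) \left(-3\right) = \left(3 + 103\right) \left(-3\right) = 106 \left(-3\right) = -318$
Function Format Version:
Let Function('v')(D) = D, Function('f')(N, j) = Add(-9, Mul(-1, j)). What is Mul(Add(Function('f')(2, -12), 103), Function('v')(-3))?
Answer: -318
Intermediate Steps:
Mul(Add(Function('f')(2, -12), 103), Function('v')(-3)) = Mul(Add(Add(-9, Mul(-1, -12)), 103), -3) = Mul(Add(Add(-9, 12), 103), -3) = Mul(Add(3, 103), -3) = Mul(106, -3) = -318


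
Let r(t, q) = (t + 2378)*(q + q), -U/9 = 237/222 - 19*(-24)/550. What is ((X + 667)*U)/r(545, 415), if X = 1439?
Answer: -365783769/24685465750 ≈ -0.014818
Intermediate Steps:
U = -347373/20350 (U = -9*(237/222 - 19*(-24)/550) = -9*(237*(1/222) + 456*(1/550)) = -9*(79/74 + 228/275) = -9*38597/20350 = -347373/20350 ≈ -17.070)
r(t, q) = 2*q*(2378 + t) (r(t, q) = (2378 + t)*(2*q) = 2*q*(2378 + t))
((X + 667)*U)/r(545, 415) = ((1439 + 667)*(-347373/20350))/((2*415*(2378 + 545))) = (2106*(-347373/20350))/((2*415*2923)) = -365783769/10175/2426090 = -365783769/10175*1/2426090 = -365783769/24685465750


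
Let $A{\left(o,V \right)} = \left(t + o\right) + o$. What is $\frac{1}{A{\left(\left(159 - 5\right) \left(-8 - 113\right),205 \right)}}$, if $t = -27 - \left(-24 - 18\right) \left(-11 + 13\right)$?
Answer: $- \frac{1}{37211} \approx -2.6874 \cdot 10^{-5}$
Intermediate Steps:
$t = 57$ ($t = -27 - \left(-42\right) 2 = -27 - -84 = -27 + 84 = 57$)
$A{\left(o,V \right)} = 57 + 2 o$ ($A{\left(o,V \right)} = \left(57 + o\right) + o = 57 + 2 o$)
$\frac{1}{A{\left(\left(159 - 5\right) \left(-8 - 113\right),205 \right)}} = \frac{1}{57 + 2 \left(159 - 5\right) \left(-8 - 113\right)} = \frac{1}{57 + 2 \cdot 154 \left(-121\right)} = \frac{1}{57 + 2 \left(-18634\right)} = \frac{1}{57 - 37268} = \frac{1}{-37211} = - \frac{1}{37211}$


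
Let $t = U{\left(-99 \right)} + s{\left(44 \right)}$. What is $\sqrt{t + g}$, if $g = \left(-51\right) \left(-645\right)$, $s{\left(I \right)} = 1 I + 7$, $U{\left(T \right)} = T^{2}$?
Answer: $\sqrt{42747} \approx 206.75$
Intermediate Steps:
$s{\left(I \right)} = 7 + I$ ($s{\left(I \right)} = I + 7 = 7 + I$)
$g = 32895$
$t = 9852$ ($t = \left(-99\right)^{2} + \left(7 + 44\right) = 9801 + 51 = 9852$)
$\sqrt{t + g} = \sqrt{9852 + 32895} = \sqrt{42747}$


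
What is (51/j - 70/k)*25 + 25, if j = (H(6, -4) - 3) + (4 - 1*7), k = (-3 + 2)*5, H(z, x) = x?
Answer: 495/2 ≈ 247.50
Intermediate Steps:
k = -5 (k = -1*5 = -5)
j = -10 (j = (-4 - 3) + (4 - 1*7) = -7 + (4 - 7) = -7 - 3 = -10)
(51/j - 70/k)*25 + 25 = (51/(-10) - 70/(-5))*25 + 25 = (51*(-⅒) - 70*(-⅕))*25 + 25 = (-51/10 + 14)*25 + 25 = (89/10)*25 + 25 = 445/2 + 25 = 495/2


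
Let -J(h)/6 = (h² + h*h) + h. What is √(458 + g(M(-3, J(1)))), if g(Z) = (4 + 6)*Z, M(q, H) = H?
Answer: √278 ≈ 16.673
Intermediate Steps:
J(h) = -12*h² - 6*h (J(h) = -6*((h² + h*h) + h) = -6*((h² + h²) + h) = -6*(2*h² + h) = -6*(h + 2*h²) = -12*h² - 6*h)
g(Z) = 10*Z
√(458 + g(M(-3, J(1)))) = √(458 + 10*(-6*1*(1 + 2*1))) = √(458 + 10*(-6*1*(1 + 2))) = √(458 + 10*(-6*1*3)) = √(458 + 10*(-18)) = √(458 - 180) = √278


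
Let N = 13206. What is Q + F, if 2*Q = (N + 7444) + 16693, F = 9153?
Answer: 55649/2 ≈ 27825.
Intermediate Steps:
Q = 37343/2 (Q = ((13206 + 7444) + 16693)/2 = (20650 + 16693)/2 = (1/2)*37343 = 37343/2 ≈ 18672.)
Q + F = 37343/2 + 9153 = 55649/2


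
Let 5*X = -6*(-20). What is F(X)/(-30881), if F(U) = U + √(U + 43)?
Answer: -24/30881 - √67/30881 ≈ -0.0010422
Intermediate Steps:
X = 24 (X = (-6*(-20))/5 = (⅕)*120 = 24)
F(U) = U + √(43 + U)
F(X)/(-30881) = (24 + √(43 + 24))/(-30881) = (24 + √67)*(-1/30881) = -24/30881 - √67/30881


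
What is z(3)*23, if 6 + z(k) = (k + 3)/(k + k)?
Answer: -115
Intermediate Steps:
z(k) = -6 + (3 + k)/(2*k) (z(k) = -6 + (k + 3)/(k + k) = -6 + (3 + k)/((2*k)) = -6 + (3 + k)*(1/(2*k)) = -6 + (3 + k)/(2*k))
z(3)*23 = ((½)*(3 - 11*3)/3)*23 = ((½)*(⅓)*(3 - 33))*23 = ((½)*(⅓)*(-30))*23 = -5*23 = -115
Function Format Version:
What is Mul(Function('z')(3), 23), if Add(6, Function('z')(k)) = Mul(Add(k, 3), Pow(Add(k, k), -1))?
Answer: -115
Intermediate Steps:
Function('z')(k) = Add(-6, Mul(Rational(1, 2), Pow(k, -1), Add(3, k))) (Function('z')(k) = Add(-6, Mul(Add(k, 3), Pow(Add(k, k), -1))) = Add(-6, Mul(Add(3, k), Pow(Mul(2, k), -1))) = Add(-6, Mul(Add(3, k), Mul(Rational(1, 2), Pow(k, -1)))) = Add(-6, Mul(Rational(1, 2), Pow(k, -1), Add(3, k))))
Mul(Function('z')(3), 23) = Mul(Mul(Rational(1, 2), Pow(3, -1), Add(3, Mul(-11, 3))), 23) = Mul(Mul(Rational(1, 2), Rational(1, 3), Add(3, -33)), 23) = Mul(Mul(Rational(1, 2), Rational(1, 3), -30), 23) = Mul(-5, 23) = -115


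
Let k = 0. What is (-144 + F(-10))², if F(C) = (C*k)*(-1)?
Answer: 20736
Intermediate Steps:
F(C) = 0 (F(C) = (C*0)*(-1) = 0*(-1) = 0)
(-144 + F(-10))² = (-144 + 0)² = (-144)² = 20736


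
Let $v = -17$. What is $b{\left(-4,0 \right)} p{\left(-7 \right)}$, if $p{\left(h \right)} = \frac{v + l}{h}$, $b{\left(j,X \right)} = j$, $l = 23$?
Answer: $\frac{24}{7} \approx 3.4286$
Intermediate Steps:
$p{\left(h \right)} = \frac{6}{h}$ ($p{\left(h \right)} = \frac{-17 + 23}{h} = \frac{6}{h}$)
$b{\left(-4,0 \right)} p{\left(-7 \right)} = - 4 \frac{6}{-7} = - 4 \cdot 6 \left(- \frac{1}{7}\right) = \left(-4\right) \left(- \frac{6}{7}\right) = \frac{24}{7}$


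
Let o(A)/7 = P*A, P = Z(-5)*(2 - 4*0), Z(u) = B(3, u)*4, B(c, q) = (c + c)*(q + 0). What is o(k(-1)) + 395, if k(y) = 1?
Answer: -1285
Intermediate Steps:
B(c, q) = 2*c*q (B(c, q) = (2*c)*q = 2*c*q)
Z(u) = 24*u (Z(u) = (2*3*u)*4 = (6*u)*4 = 24*u)
P = -240 (P = (24*(-5))*(2 - 4*0) = -120*(2 + 0) = -120*2 = -240)
o(A) = -1680*A (o(A) = 7*(-240*A) = -1680*A)
o(k(-1)) + 395 = -1680*1 + 395 = -1680 + 395 = -1285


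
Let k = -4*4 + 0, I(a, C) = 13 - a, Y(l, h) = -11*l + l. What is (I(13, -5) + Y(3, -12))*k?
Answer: 480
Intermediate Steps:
Y(l, h) = -10*l
k = -16 (k = -16 + 0 = -16)
(I(13, -5) + Y(3, -12))*k = ((13 - 1*13) - 10*3)*(-16) = ((13 - 13) - 30)*(-16) = (0 - 30)*(-16) = -30*(-16) = 480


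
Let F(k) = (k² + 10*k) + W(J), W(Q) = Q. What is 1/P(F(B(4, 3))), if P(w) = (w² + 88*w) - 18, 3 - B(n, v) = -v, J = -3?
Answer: 1/16815 ≈ 5.9471e-5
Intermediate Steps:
B(n, v) = 3 + v (B(n, v) = 3 - (-1)*v = 3 + v)
F(k) = -3 + k² + 10*k (F(k) = (k² + 10*k) - 3 = -3 + k² + 10*k)
P(w) = -18 + w² + 88*w
1/P(F(B(4, 3))) = 1/(-18 + (-3 + (3 + 3)² + 10*(3 + 3))² + 88*(-3 + (3 + 3)² + 10*(3 + 3))) = 1/(-18 + (-3 + 6² + 10*6)² + 88*(-3 + 6² + 10*6)) = 1/(-18 + (-3 + 36 + 60)² + 88*(-3 + 36 + 60)) = 1/(-18 + 93² + 88*93) = 1/(-18 + 8649 + 8184) = 1/16815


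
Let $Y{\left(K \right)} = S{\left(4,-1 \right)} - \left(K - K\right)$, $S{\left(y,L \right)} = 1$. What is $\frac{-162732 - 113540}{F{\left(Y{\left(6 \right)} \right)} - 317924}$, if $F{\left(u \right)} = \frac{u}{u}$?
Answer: $\frac{276272}{317923} \approx 0.86899$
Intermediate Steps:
$Y{\left(K \right)} = 1$ ($Y{\left(K \right)} = 1 - \left(K - K\right) = 1 - 0 = 1 + 0 = 1$)
$F{\left(u \right)} = 1$
$\frac{-162732 - 113540}{F{\left(Y{\left(6 \right)} \right)} - 317924} = \frac{-162732 - 113540}{1 - 317924} = - \frac{276272}{-317923} = \left(-276272\right) \left(- \frac{1}{317923}\right) = \frac{276272}{317923}$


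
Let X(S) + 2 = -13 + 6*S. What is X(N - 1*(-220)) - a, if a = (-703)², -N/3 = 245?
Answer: -497314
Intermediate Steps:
N = -735 (N = -3*245 = -735)
X(S) = -15 + 6*S (X(S) = -2 + (-13 + 6*S) = -15 + 6*S)
a = 494209
X(N - 1*(-220)) - a = (-15 + 6*(-735 - 1*(-220))) - 1*494209 = (-15 + 6*(-735 + 220)) - 494209 = (-15 + 6*(-515)) - 494209 = (-15 - 3090) - 494209 = -3105 - 494209 = -497314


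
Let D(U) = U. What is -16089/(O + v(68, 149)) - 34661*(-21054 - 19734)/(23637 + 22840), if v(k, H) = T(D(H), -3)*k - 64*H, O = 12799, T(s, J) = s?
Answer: 6312157299469/207519805 ≈ 30417.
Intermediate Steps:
v(k, H) = -64*H + H*k (v(k, H) = H*k - 64*H = -64*H + H*k)
-16089/(O + v(68, 149)) - 34661*(-21054 - 19734)/(23637 + 22840) = -16089/(12799 + 149*(-64 + 68)) - 34661*(-21054 - 19734)/(23637 + 22840) = -16089/(12799 + 149*4) - 34661/(46477/(-40788)) = -16089/(12799 + 596) - 34661/(46477*(-1/40788)) = -16089/13395 - 34661/(-46477/40788) = -16089*1/13395 - 34661*(-40788/46477) = -5363/4465 + 1413752868/46477 = 6312157299469/207519805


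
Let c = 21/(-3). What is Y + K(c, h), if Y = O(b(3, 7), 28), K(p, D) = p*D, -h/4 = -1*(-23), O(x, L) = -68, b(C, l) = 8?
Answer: 576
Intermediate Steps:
h = -92 (h = -(-4)*(-23) = -4*23 = -92)
c = -7 (c = 21*(-⅓) = -7)
K(p, D) = D*p
Y = -68
Y + K(c, h) = -68 - 92*(-7) = -68 + 644 = 576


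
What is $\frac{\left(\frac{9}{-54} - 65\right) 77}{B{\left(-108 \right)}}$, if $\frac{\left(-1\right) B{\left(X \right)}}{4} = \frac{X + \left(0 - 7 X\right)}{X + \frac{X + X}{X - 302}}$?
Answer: $- \frac{511819}{2460} \approx -208.06$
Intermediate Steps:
$B{\left(X \right)} = \frac{24 X}{X + \frac{2 X}{-302 + X}}$ ($B{\left(X \right)} = - 4 \frac{X + \left(0 - 7 X\right)}{X + \frac{X + X}{X - 302}} = - 4 \frac{X - 7 X}{X + \frac{2 X}{-302 + X}} = - 4 \frac{\left(-6\right) X}{X + \frac{2 X}{-302 + X}} = - 4 \left(- \frac{6 X}{X + \frac{2 X}{-302 + X}}\right) = \frac{24 X}{X + \frac{2 X}{-302 + X}}$)
$\frac{\left(\frac{9}{-54} - 65\right) 77}{B{\left(-108 \right)}} = \frac{\left(\frac{9}{-54} - 65\right) 77}{24 \frac{1}{-300 - 108} \left(-302 - 108\right)} = \frac{\left(9 \left(- \frac{1}{54}\right) - 65\right) 77}{24 \frac{1}{-408} \left(-410\right)} = \frac{\left(- \frac{1}{6} - 65\right) 77}{24 \left(- \frac{1}{408}\right) \left(-410\right)} = \frac{\left(- \frac{391}{6}\right) 77}{\frac{410}{17}} = \left(- \frac{30107}{6}\right) \frac{17}{410} = - \frac{511819}{2460}$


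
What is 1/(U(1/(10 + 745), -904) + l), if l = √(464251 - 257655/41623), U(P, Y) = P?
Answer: -31425365/11014742260761327 + 570025*√804292122488314/11014742260761327 ≈ 0.0014677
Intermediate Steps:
l = √804292122488314/41623 (l = √(464251 - 257655*1/41623) = √(464251 - 257655/41623) = √(19323261718/41623) = √804292122488314/41623 ≈ 681.36)
1/(U(1/(10 + 745), -904) + l) = 1/(1/(10 + 745) + √804292122488314/41623) = 1/(1/755 + √804292122488314/41623)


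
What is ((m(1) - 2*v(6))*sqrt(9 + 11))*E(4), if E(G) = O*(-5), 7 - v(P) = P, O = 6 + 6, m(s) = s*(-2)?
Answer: 480*sqrt(5) ≈ 1073.3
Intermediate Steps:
m(s) = -2*s
O = 12
v(P) = 7 - P
E(G) = -60 (E(G) = 12*(-5) = -60)
((m(1) - 2*v(6))*sqrt(9 + 11))*E(4) = ((-2*1 - 2*(7 - 1*6))*sqrt(9 + 11))*(-60) = ((-2 - 2*(7 - 6))*sqrt(20))*(-60) = ((-2 - 2*1)*(2*sqrt(5)))*(-60) = ((-2 - 2)*(2*sqrt(5)))*(-60) = -8*sqrt(5)*(-60) = 480*sqrt(5)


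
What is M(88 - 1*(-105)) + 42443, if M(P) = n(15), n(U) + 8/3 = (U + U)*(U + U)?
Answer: 130021/3 ≈ 43340.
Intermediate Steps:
n(U) = -8/3 + 4*U**2 (n(U) = -8/3 + (U + U)*(U + U) = -8/3 + (2*U)*(2*U) = -8/3 + 4*U**2)
M(P) = 2692/3 (M(P) = -8/3 + 4*15**2 = -8/3 + 4*225 = -8/3 + 900 = 2692/3)
M(88 - 1*(-105)) + 42443 = 2692/3 + 42443 = 130021/3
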